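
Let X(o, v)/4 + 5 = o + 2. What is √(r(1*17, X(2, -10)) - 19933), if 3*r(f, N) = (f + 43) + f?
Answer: I*√179166/3 ≈ 141.09*I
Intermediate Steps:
X(o, v) = -12 + 4*o (X(o, v) = -20 + 4*(o + 2) = -20 + 4*(2 + o) = -20 + (8 + 4*o) = -12 + 4*o)
r(f, N) = 43/3 + 2*f/3 (r(f, N) = ((f + 43) + f)/3 = ((43 + f) + f)/3 = (43 + 2*f)/3 = 43/3 + 2*f/3)
√(r(1*17, X(2, -10)) - 19933) = √((43/3 + 2*(1*17)/3) - 19933) = √((43/3 + (⅔)*17) - 19933) = √((43/3 + 34/3) - 19933) = √(77/3 - 19933) = √(-59722/3) = I*√179166/3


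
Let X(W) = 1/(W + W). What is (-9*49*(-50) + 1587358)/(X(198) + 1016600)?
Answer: 637325568/402573601 ≈ 1.5831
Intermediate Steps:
X(W) = 1/(2*W)
(-9*49*(-50) + 1587358)/(X(198) + 1016600) = (-9*49*(-50) + 1587358)/((1/2)/198 + 1016600) = (-441*(-50) + 1587358)/((1/2)*(1/198) + 1016600) = (22050 + 1587358)/(1/396 + 1016600) = 1609408/(402573601/396) = 1609408*(396/402573601) = 637325568/402573601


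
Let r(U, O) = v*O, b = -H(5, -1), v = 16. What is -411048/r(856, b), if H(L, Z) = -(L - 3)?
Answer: -51381/4 ≈ -12845.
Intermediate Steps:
H(L, Z) = 3 - L (H(L, Z) = -(-3 + L) = 3 - L)
b = 2 (b = -(3 - 1*5) = -(3 - 5) = -1*(-2) = 2)
r(U, O) = 16*O
-411048/r(856, b) = -411048/(16*2) = -411048/32 = -411048*1/32 = -51381/4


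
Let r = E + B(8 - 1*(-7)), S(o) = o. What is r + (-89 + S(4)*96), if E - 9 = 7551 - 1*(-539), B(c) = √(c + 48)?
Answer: 8394 + 3*√7 ≈ 8401.9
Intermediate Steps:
B(c) = √(48 + c)
E = 8099 (E = 9 + (7551 - 1*(-539)) = 9 + (7551 + 539) = 9 + 8090 = 8099)
r = 8099 + 3*√7 (r = 8099 + √(48 + (8 - 1*(-7))) = 8099 + √(48 + (8 + 7)) = 8099 + √(48 + 15) = 8099 + √63 = 8099 + 3*√7 ≈ 8106.9)
r + (-89 + S(4)*96) = (8099 + 3*√7) + (-89 + 4*96) = (8099 + 3*√7) + (-89 + 384) = (8099 + 3*√7) + 295 = 8394 + 3*√7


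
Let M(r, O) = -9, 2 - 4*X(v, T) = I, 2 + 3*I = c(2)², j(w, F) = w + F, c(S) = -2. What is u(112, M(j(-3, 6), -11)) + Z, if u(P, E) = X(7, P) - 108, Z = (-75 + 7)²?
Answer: 13549/3 ≈ 4516.3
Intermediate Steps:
j(w, F) = F + w
I = ⅔ (I = -⅔ + (⅓)*(-2)² = -⅔ + (⅓)*4 = -⅔ + 4/3 = ⅔ ≈ 0.66667)
Z = 4624 (Z = (-68)² = 4624)
X(v, T) = ⅓ (X(v, T) = ½ - ¼*⅔ = ½ - ⅙ = ⅓)
u(P, E) = -323/3 (u(P, E) = ⅓ - 108 = -323/3)
u(112, M(j(-3, 6), -11)) + Z = -323/3 + 4624 = 13549/3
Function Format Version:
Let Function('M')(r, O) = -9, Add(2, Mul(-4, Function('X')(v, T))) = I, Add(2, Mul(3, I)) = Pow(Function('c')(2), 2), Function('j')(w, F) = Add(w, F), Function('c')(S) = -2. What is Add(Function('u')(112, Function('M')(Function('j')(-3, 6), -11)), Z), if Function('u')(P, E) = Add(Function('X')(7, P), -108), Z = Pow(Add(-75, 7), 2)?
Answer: Rational(13549, 3) ≈ 4516.3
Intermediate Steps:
Function('j')(w, F) = Add(F, w)
I = Rational(2, 3) (I = Add(Rational(-2, 3), Mul(Rational(1, 3), Pow(-2, 2))) = Add(Rational(-2, 3), Mul(Rational(1, 3), 4)) = Add(Rational(-2, 3), Rational(4, 3)) = Rational(2, 3) ≈ 0.66667)
Z = 4624 (Z = Pow(-68, 2) = 4624)
Function('X')(v, T) = Rational(1, 3) (Function('X')(v, T) = Add(Rational(1, 2), Mul(Rational(-1, 4), Rational(2, 3))) = Add(Rational(1, 2), Rational(-1, 6)) = Rational(1, 3))
Function('u')(P, E) = Rational(-323, 3) (Function('u')(P, E) = Add(Rational(1, 3), -108) = Rational(-323, 3))
Add(Function('u')(112, Function('M')(Function('j')(-3, 6), -11)), Z) = Add(Rational(-323, 3), 4624) = Rational(13549, 3)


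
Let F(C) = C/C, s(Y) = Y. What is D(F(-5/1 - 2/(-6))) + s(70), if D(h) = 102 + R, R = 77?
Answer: 249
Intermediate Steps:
F(C) = 1
D(h) = 179 (D(h) = 102 + 77 = 179)
D(F(-5/1 - 2/(-6))) + s(70) = 179 + 70 = 249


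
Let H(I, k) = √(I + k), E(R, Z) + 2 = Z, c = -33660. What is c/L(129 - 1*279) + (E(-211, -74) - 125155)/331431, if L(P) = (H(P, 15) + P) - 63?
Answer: 65847848821/418928784 + 2805*I*√15/1264 ≈ 157.18 + 8.5947*I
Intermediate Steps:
E(R, Z) = -2 + Z
L(P) = -63 + P + √(15 + P) (L(P) = (√(P + 15) + P) - 63 = (√(15 + P) + P) - 63 = (P + √(15 + P)) - 63 = -63 + P + √(15 + P))
c/L(129 - 1*279) + (E(-211, -74) - 125155)/331431 = -33660/(-63 + (129 - 1*279) + √(15 + (129 - 1*279))) + ((-2 - 74) - 125155)/331431 = -33660/(-63 + (129 - 279) + √(15 + (129 - 279))) + (-76 - 125155)*(1/331431) = -33660/(-63 - 150 + √(15 - 150)) - 125231*1/331431 = -33660/(-63 - 150 + √(-135)) - 125231/331431 = -33660/(-63 - 150 + 3*I*√15) - 125231/331431 = -33660/(-213 + 3*I*√15) - 125231/331431 = -125231/331431 - 33660/(-213 + 3*I*√15)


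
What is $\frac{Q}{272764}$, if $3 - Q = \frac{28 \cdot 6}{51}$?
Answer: $- \frac{5}{4636988} \approx -1.0783 \cdot 10^{-6}$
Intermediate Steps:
$Q = - \frac{5}{17}$ ($Q = 3 - \frac{28 \cdot 6}{51} = 3 - 168 \cdot \frac{1}{51} = 3 - \frac{56}{17} = - \frac{5}{17} \approx -0.29412$)
$\frac{Q}{272764} = - \frac{5}{17 \cdot 272764} = \left(- \frac{5}{17}\right) \frac{1}{272764} = - \frac{5}{4636988}$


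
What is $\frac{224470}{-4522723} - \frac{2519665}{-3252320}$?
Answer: $\frac{2133139715479}{2941868493472} \approx 0.7251$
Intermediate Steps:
$\frac{224470}{-4522723} - \frac{2519665}{-3252320} = 224470 \left(- \frac{1}{4522723}\right) - - \frac{503933}{650464} = - \frac{224470}{4522723} + \frac{503933}{650464} = \frac{2133139715479}{2941868493472}$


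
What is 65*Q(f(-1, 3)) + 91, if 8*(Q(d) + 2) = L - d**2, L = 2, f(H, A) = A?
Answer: -767/8 ≈ -95.875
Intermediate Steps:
Q(d) = -7/4 - d**2/8 (Q(d) = -2 + (2 - d**2)/8 = -2 + (1/4 - d**2/8) = -7/4 - d**2/8)
65*Q(f(-1, 3)) + 91 = 65*(-7/4 - 1/8*3**2) + 91 = 65*(-7/4 - 1/8*9) + 91 = 65*(-7/4 - 9/8) + 91 = 65*(-23/8) + 91 = -1495/8 + 91 = -767/8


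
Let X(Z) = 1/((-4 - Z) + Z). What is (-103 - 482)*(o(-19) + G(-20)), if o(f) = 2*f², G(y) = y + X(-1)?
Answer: -1642095/4 ≈ -4.1052e+5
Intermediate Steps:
X(Z) = -¼ (X(Z) = 1/(-4) = -¼)
G(y) = -¼ + y (G(y) = y - ¼ = -¼ + y)
(-103 - 482)*(o(-19) + G(-20)) = (-103 - 482)*(2*(-19)² + (-¼ - 20)) = -585*(2*361 - 81/4) = -585*(722 - 81/4) = -585*2807/4 = -1642095/4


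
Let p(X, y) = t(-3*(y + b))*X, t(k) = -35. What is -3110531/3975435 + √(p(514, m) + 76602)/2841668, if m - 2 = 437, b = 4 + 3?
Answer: -3110531/3975435 + √14653/1420834 ≈ -0.78235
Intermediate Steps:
b = 7
m = 439 (m = 2 + 437 = 439)
p(X, y) = -35*X
-3110531/3975435 + √(p(514, m) + 76602)/2841668 = -3110531/3975435 + √(-35*514 + 76602)/2841668 = -3110531*1/3975435 + √(-17990 + 76602)*(1/2841668) = -3110531/3975435 + √58612*(1/2841668) = -3110531/3975435 + (2*√14653)*(1/2841668) = -3110531/3975435 + √14653/1420834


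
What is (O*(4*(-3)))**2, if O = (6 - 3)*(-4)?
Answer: 20736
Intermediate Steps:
O = -12 (O = 3*(-4) = -12)
(O*(4*(-3)))**2 = (-48*(-3))**2 = (-12*(-12))**2 = 144**2 = 20736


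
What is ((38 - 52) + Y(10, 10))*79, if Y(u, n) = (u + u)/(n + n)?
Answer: -1027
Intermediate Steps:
Y(u, n) = u/n (Y(u, n) = (2*u)/((2*n)) = (2*u)*(1/(2*n)) = u/n)
((38 - 52) + Y(10, 10))*79 = ((38 - 52) + 10/10)*79 = (-14 + 10*(⅒))*79 = (-14 + 1)*79 = -13*79 = -1027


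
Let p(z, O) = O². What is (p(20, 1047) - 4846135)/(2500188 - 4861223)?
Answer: 3749926/2361035 ≈ 1.5883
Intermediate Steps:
(p(20, 1047) - 4846135)/(2500188 - 4861223) = (1047² - 4846135)/(2500188 - 4861223) = (1096209 - 4846135)/(-2361035) = -3749926*(-1/2361035) = 3749926/2361035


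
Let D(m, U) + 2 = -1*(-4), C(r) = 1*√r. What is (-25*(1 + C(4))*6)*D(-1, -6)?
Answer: -900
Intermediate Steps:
C(r) = √r
D(m, U) = 2 (D(m, U) = -2 - 1*(-4) = -2 + 4 = 2)
(-25*(1 + C(4))*6)*D(-1, -6) = -25*(1 + √4)*6*2 = -25*(1 + 2)*6*2 = -75*6*2 = -25*18*2 = -450*2 = -900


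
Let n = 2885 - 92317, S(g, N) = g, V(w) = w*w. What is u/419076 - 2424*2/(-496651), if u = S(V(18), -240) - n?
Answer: 11652271901/52033628619 ≈ 0.22394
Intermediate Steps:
V(w) = w²
n = -89432
u = 89756 (u = 18² - 1*(-89432) = 324 + 89432 = 89756)
u/419076 - 2424*2/(-496651) = 89756/419076 - 2424*2/(-496651) = 89756*(1/419076) - 4848*(-1/496651) = 22439/104769 + 4848/496651 = 11652271901/52033628619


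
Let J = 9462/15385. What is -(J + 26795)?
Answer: -412250537/15385 ≈ -26796.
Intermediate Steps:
J = 9462/15385 (J = 9462*(1/15385) = 9462/15385 ≈ 0.61502)
-(J + 26795) = -(9462/15385 + 26795) = -1*412250537/15385 = -412250537/15385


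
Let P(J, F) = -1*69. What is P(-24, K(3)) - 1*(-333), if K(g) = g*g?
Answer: 264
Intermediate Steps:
K(g) = g²
P(J, F) = -69
P(-24, K(3)) - 1*(-333) = -69 - 1*(-333) = -69 + 333 = 264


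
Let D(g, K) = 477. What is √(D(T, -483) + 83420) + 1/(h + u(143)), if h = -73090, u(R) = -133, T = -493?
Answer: -1/73223 + √83897 ≈ 289.65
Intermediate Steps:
√(D(T, -483) + 83420) + 1/(h + u(143)) = √(477 + 83420) + 1/(-73090 - 133) = √83897 + 1/(-73223) = √83897 - 1/73223 = -1/73223 + √83897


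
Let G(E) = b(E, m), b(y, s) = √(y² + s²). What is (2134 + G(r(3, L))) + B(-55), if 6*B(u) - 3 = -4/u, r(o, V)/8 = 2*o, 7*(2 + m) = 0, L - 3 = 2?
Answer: 704389/330 + 2*√577 ≈ 2182.6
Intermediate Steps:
L = 5 (L = 3 + 2 = 5)
m = -2 (m = -2 + (⅐)*0 = -2 + 0 = -2)
b(y, s) = √(s² + y²)
r(o, V) = 16*o (r(o, V) = 8*(2*o) = 16*o)
G(E) = √(4 + E²) (G(E) = √((-2)² + E²) = √(4 + E²))
B(u) = ½ - 2/(3*u) (B(u) = ½ + (-4/u)/6 = ½ - 2/(3*u))
(2134 + G(r(3, L))) + B(-55) = (2134 + √(4 + (16*3)²)) + (⅙)*(-4 + 3*(-55))/(-55) = (2134 + √(4 + 48²)) + (⅙)*(-1/55)*(-4 - 165) = (2134 + √(4 + 2304)) + (⅙)*(-1/55)*(-169) = (2134 + √2308) + 169/330 = (2134 + 2*√577) + 169/330 = 704389/330 + 2*√577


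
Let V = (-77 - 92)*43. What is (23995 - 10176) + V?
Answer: 6552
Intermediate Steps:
V = -7267 (V = -169*43 = -7267)
(23995 - 10176) + V = (23995 - 10176) - 7267 = 13819 - 7267 = 6552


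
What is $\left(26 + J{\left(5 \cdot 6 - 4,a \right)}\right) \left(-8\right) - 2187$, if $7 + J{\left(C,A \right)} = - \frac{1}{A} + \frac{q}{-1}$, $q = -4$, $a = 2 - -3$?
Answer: $- \frac{11847}{5} \approx -2369.4$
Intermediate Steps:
$a = 5$ ($a = 2 + 3 = 5$)
$J{\left(C,A \right)} = -3 - \frac{1}{A}$ ($J{\left(C,A \right)} = -7 - \left(-4 + \frac{1}{A}\right) = -7 + \left(- \frac{1}{A} + 4\right) = -7 + \left(4 - \frac{1}{A}\right) = -3 - \frac{1}{A}$)
$\left(26 + J{\left(5 \cdot 6 - 4,a \right)}\right) \left(-8\right) - 2187 = \left(26 - \frac{16}{5}\right) \left(-8\right) - 2187 = \frac{114}{5} \left(-8\right) - 2187 = - \frac{912}{5} - 2187 = - \frac{11847}{5}$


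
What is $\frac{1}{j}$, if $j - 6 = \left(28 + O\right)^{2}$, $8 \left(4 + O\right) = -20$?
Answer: $\frac{4}{1873} \approx 0.0021356$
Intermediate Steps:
$O = - \frac{13}{2}$ ($O = -4 + \frac{1}{8} \left(-20\right) = -4 - \frac{5}{2} = - \frac{13}{2} \approx -6.5$)
$j = \frac{1873}{4}$ ($j = 6 + \left(28 - \frac{13}{2}\right)^{2} = 6 + \left(\frac{43}{2}\right)^{2} = 6 + \frac{1849}{4} = \frac{1873}{4} \approx 468.25$)
$\frac{1}{j} = \frac{1}{\frac{1873}{4}} = \frac{4}{1873}$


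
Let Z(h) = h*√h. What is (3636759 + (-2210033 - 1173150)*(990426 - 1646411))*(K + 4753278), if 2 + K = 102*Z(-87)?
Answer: 10549044946206157864 - 19694253995062236*I*√87 ≈ 1.0549e+19 - 1.837e+17*I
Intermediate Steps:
Z(h) = h^(3/2)
K = -2 - 8874*I*√87 (K = -2 + 102*(-87)^(3/2) = -2 + 102*(-87*I*√87) = -2 - 8874*I*√87 ≈ -2.0 - 82771.0*I)
(3636759 + (-2210033 - 1173150)*(990426 - 1646411))*(K + 4753278) = (3636759 + (-2210033 - 1173150)*(990426 - 1646411))*((-2 - 8874*I*√87) + 4753278) = (3636759 - 3383183*(-655985))*(4753276 - 8874*I*√87) = (3636759 + 2219317300255)*(4753276 - 8874*I*√87) = 2219320937014*(4753276 - 8874*I*√87) = 10549044946206157864 - 19694253995062236*I*√87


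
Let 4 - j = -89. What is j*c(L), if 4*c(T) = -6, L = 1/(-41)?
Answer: -279/2 ≈ -139.50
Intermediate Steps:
L = -1/41 ≈ -0.024390
c(T) = -3/2 (c(T) = (1/4)*(-6) = -3/2)
j = 93 (j = 4 - 1*(-89) = 4 + 89 = 93)
j*c(L) = 93*(-3/2) = -279/2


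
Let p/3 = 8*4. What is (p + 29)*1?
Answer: 125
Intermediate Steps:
p = 96 (p = 3*(8*4) = 3*32 = 96)
(p + 29)*1 = (96 + 29)*1 = 125*1 = 125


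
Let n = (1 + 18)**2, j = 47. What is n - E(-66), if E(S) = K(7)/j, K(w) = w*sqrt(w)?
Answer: 361 - 7*sqrt(7)/47 ≈ 360.61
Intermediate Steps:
K(w) = w**(3/2)
n = 361 (n = 19**2 = 361)
E(S) = 7*sqrt(7)/47 (E(S) = 7**(3/2)/47 = (7*sqrt(7))*(1/47) = 7*sqrt(7)/47)
n - E(-66) = 361 - 7*sqrt(7)/47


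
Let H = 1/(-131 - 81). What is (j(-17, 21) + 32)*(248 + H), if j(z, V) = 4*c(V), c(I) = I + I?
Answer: 2628750/53 ≈ 49599.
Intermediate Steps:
c(I) = 2*I
j(z, V) = 8*V (j(z, V) = 4*(2*V) = 8*V)
H = -1/212 (H = 1/(-212) = -1/212 ≈ -0.0047170)
(j(-17, 21) + 32)*(248 + H) = (8*21 + 32)*(248 - 1/212) = (168 + 32)*(52575/212) = 200*(52575/212) = 2628750/53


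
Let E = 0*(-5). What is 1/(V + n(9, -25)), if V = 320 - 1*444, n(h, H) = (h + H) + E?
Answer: -1/140 ≈ -0.0071429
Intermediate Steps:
E = 0
n(h, H) = H + h (n(h, H) = (h + H) + 0 = (H + h) + 0 = H + h)
V = -124 (V = 320 - 444 = -124)
1/(V + n(9, -25)) = 1/(-124 + (-25 + 9)) = 1/(-124 - 16) = 1/(-140) = -1/140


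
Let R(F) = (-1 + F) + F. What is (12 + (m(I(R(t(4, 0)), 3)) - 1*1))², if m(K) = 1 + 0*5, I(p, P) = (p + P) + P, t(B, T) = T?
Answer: 144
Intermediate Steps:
R(F) = -1 + 2*F
I(p, P) = p + 2*P (I(p, P) = (P + p) + P = p + 2*P)
m(K) = 1 (m(K) = 1 + 0 = 1)
(12 + (m(I(R(t(4, 0)), 3)) - 1*1))² = (12 + (1 - 1*1))² = (12 + (1 - 1))² = (12 + 0)² = 12² = 144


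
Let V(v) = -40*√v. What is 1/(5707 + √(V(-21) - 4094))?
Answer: 1/(5707 + √2*√(-2047 - 20*I*√21)) ≈ 0.00017516 + 1.964e-6*I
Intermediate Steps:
1/(5707 + √(V(-21) - 4094)) = 1/(5707 + √(-40*I*√21 - 4094)) = 1/(5707 + √(-4094 - 40*I*√21))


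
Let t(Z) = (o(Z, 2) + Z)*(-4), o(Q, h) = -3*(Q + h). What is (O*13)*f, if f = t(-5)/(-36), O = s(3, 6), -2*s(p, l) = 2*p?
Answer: -52/3 ≈ -17.333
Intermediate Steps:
o(Q, h) = -3*Q - 3*h
s(p, l) = -p
t(Z) = 24 + 8*Z (t(Z) = ((-3*Z - 3*2) + Z)*(-4) = ((-3*Z - 6) + Z)*(-4) = ((-6 - 3*Z) + Z)*(-4) = (-6 - 2*Z)*(-4) = 24 + 8*Z)
O = -3 (O = -1*3 = -3)
f = 4/9 (f = (24 + 8*(-5))/(-36) = (24 - 40)*(-1/36) = -16*(-1/36) = 4/9 ≈ 0.44444)
(O*13)*f = -3*13*(4/9) = -39*4/9 = -52/3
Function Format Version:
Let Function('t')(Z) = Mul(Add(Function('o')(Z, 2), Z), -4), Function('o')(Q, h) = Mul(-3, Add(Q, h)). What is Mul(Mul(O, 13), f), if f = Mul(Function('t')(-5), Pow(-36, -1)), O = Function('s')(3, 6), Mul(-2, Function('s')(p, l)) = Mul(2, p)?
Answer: Rational(-52, 3) ≈ -17.333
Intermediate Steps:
Function('o')(Q, h) = Add(Mul(-3, Q), Mul(-3, h))
Function('s')(p, l) = Mul(-1, p) (Function('s')(p, l) = Mul(Rational(-1, 2), Mul(2, p)) = Mul(-1, p))
Function('t')(Z) = Add(24, Mul(8, Z)) (Function('t')(Z) = Mul(Add(Add(Mul(-3, Z), Mul(-3, 2)), Z), -4) = Mul(Add(Add(Mul(-3, Z), -6), Z), -4) = Mul(Add(Add(-6, Mul(-3, Z)), Z), -4) = Mul(Add(-6, Mul(-2, Z)), -4) = Add(24, Mul(8, Z)))
O = -3 (O = Mul(-1, 3) = -3)
f = Rational(4, 9) (f = Mul(Add(24, Mul(8, -5)), Pow(-36, -1)) = Mul(Add(24, -40), Rational(-1, 36)) = Mul(-16, Rational(-1, 36)) = Rational(4, 9) ≈ 0.44444)
Mul(Mul(O, 13), f) = Mul(Mul(-3, 13), Rational(4, 9)) = Mul(-39, Rational(4, 9)) = Rational(-52, 3)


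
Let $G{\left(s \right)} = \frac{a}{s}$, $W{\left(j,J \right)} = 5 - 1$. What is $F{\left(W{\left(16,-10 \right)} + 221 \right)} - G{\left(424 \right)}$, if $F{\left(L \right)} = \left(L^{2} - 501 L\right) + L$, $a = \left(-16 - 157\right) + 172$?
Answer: $- \frac{26234999}{424} \approx -61875.0$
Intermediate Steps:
$W{\left(j,J \right)} = 4$ ($W{\left(j,J \right)} = 5 - 1 = 4$)
$a = -1$ ($a = -173 + 172 = -1$)
$F{\left(L \right)} = L^{2} - 500 L$
$G{\left(s \right)} = - \frac{1}{s}$
$F{\left(W{\left(16,-10 \right)} + 221 \right)} - G{\left(424 \right)} = \left(4 + 221\right) \left(-500 + \left(4 + 221\right)\right) - - \frac{1}{424} = 225 \left(-500 + 225\right) - \left(-1\right) \frac{1}{424} = 225 \left(-275\right) - - \frac{1}{424} = -61875 + \frac{1}{424} = - \frac{26234999}{424}$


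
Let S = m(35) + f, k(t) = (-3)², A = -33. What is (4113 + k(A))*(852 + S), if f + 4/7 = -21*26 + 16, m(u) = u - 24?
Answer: 9591894/7 ≈ 1.3703e+6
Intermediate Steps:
m(u) = -24 + u
k(t) = 9
f = -3714/7 (f = -4/7 + (-21*26 + 16) = -4/7 + (-546 + 16) = -4/7 - 530 = -3714/7 ≈ -530.57)
S = -3637/7 (S = (-24 + 35) - 3714/7 = 11 - 3714/7 = -3637/7 ≈ -519.57)
(4113 + k(A))*(852 + S) = (4113 + 9)*(852 - 3637/7) = 4122*(2327/7) = 9591894/7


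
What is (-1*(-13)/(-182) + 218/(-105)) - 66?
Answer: -14311/210 ≈ -68.148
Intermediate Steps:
(-1*(-13)/(-182) + 218/(-105)) - 66 = (13*(-1/182) + 218*(-1/105)) - 66 = (-1/14 - 218/105) - 66 = -451/210 - 66 = -14311/210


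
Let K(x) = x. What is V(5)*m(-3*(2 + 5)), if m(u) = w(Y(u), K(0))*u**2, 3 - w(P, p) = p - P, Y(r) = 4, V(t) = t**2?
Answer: 77175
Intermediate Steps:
w(P, p) = 3 + P - p (w(P, p) = 3 - (p - P) = 3 + (P - p) = 3 + P - p)
m(u) = 7*u**2 (m(u) = (3 + 4 - 1*0)*u**2 = (3 + 4 + 0)*u**2 = 7*u**2)
V(5)*m(-3*(2 + 5)) = 5**2*(7*(-3*(2 + 5))**2) = 25*(7*(-3*7)**2) = 25*(7*(-21)**2) = 25*(7*441) = 25*3087 = 77175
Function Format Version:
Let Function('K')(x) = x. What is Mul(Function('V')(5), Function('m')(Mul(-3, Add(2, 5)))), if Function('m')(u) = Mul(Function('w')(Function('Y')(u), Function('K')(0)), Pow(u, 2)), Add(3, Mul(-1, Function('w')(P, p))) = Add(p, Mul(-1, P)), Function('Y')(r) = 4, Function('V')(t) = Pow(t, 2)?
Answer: 77175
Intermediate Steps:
Function('w')(P, p) = Add(3, P, Mul(-1, p)) (Function('w')(P, p) = Add(3, Mul(-1, Add(p, Mul(-1, P)))) = Add(3, Add(P, Mul(-1, p))) = Add(3, P, Mul(-1, p)))
Function('m')(u) = Mul(7, Pow(u, 2)) (Function('m')(u) = Mul(Add(3, 4, Mul(-1, 0)), Pow(u, 2)) = Mul(Add(3, 4, 0), Pow(u, 2)) = Mul(7, Pow(u, 2)))
Mul(Function('V')(5), Function('m')(Mul(-3, Add(2, 5)))) = Mul(Pow(5, 2), Mul(7, Pow(Mul(-3, Add(2, 5)), 2))) = Mul(25, Mul(7, Pow(Mul(-3, 7), 2))) = Mul(25, Mul(7, Pow(-21, 2))) = Mul(25, Mul(7, 441)) = Mul(25, 3087) = 77175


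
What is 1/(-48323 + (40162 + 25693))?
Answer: 1/17532 ≈ 5.7039e-5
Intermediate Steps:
1/(-48323 + (40162 + 25693)) = 1/(-48323 + 65855) = 1/17532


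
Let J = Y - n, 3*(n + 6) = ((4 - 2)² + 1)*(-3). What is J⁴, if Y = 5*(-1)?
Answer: 1296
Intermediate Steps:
Y = -5
n = -11 (n = -6 + (((4 - 2)² + 1)*(-3))/3 = -6 + ((2² + 1)*(-3))/3 = -6 + ((4 + 1)*(-3))/3 = -6 + (5*(-3))/3 = -6 + (⅓)*(-15) = -6 - 5 = -11)
J = 6 (J = -5 - 1*(-11) = -5 + 11 = 6)
J⁴ = 6⁴ = 1296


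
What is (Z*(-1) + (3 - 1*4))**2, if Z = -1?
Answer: 0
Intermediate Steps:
(Z*(-1) + (3 - 1*4))**2 = (-1*(-1) + (3 - 1*4))**2 = (1 + (3 - 4))**2 = (1 - 1)**2 = 0**2 = 0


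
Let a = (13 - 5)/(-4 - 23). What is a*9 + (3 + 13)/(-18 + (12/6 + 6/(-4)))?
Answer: -376/105 ≈ -3.5810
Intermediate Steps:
a = -8/27 (a = 8/(-27) = 8*(-1/27) = -8/27 ≈ -0.29630)
a*9 + (3 + 13)/(-18 + (12/6 + 6/(-4))) = -8/27*9 + (3 + 13)/(-18 + (12/6 + 6/(-4))) = -8/3 + 16/(-18 + (12*(⅙) + 6*(-¼))) = -8/3 + 16/(-18 + (2 - 3/2)) = -8/3 + 16/(-18 + ½) = -8/3 + 16/(-35/2) = -8/3 + 16*(-2/35) = -8/3 - 32/35 = -376/105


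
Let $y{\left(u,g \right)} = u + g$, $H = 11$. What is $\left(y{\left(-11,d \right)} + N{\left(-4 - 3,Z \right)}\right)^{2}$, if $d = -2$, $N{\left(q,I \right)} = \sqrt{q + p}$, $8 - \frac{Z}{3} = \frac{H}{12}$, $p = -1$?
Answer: $161 - 52 i \sqrt{2} \approx 161.0 - 73.539 i$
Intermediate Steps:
$Z = \frac{85}{4}$ ($Z = 24 - 3 \cdot \frac{11}{12} = 24 - 3 \cdot 11 \cdot \frac{1}{12} = 24 - \frac{11}{4} = \frac{85}{4} \approx 21.25$)
$N{\left(q,I \right)} = \sqrt{-1 + q}$ ($N{\left(q,I \right)} = \sqrt{q - 1} = \sqrt{-1 + q}$)
$y{\left(u,g \right)} = g + u$
$\left(y{\left(-11,d \right)} + N{\left(-4 - 3,Z \right)}\right)^{2} = \left(\left(-2 - 11\right) + \sqrt{-1 - 7}\right)^{2} = \left(-13 + \sqrt{-1 - 7}\right)^{2} = \left(-13 + \sqrt{-8}\right)^{2} = \left(-13 + 2 i \sqrt{2}\right)^{2}$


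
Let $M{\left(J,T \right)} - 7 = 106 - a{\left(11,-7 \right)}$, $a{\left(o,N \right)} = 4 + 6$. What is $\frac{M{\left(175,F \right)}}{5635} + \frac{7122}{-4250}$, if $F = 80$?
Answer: $- \frac{3969472}{2394875} \approx -1.6575$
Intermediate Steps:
$a{\left(o,N \right)} = 10$
$M{\left(J,T \right)} = 103$ ($M{\left(J,T \right)} = 7 + \left(106 - 10\right) = 7 + 96 = 103$)
$\frac{M{\left(175,F \right)}}{5635} + \frac{7122}{-4250} = \frac{103}{5635} + \frac{7122}{-4250} = 103 \cdot \frac{1}{5635} + 7122 \left(- \frac{1}{4250}\right) = \frac{103}{5635} - \frac{3561}{2125} = - \frac{3969472}{2394875}$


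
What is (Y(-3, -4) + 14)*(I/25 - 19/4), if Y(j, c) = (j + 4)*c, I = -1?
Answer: -479/10 ≈ -47.900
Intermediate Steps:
Y(j, c) = c*(4 + j) (Y(j, c) = (4 + j)*c = c*(4 + j))
(Y(-3, -4) + 14)*(I/25 - 19/4) = (-4*(4 - 3) + 14)*(-1/25 - 19/4) = (-4*1 + 14)*(-1*1/25 - 19*¼) = (-4 + 14)*(-1/25 - 19/4) = 10*(-479/100) = -479/10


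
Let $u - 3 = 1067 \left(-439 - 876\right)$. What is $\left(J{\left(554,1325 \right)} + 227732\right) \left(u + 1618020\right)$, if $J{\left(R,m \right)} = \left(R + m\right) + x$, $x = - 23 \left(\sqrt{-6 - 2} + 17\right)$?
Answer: $49263503960 - 9886228 i \sqrt{2} \approx 4.9263 \cdot 10^{10} - 1.3981 \cdot 10^{7} i$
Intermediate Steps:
$x = -391 - 46 i \sqrt{2}$ ($x = - 23 \left(\sqrt{-8} + 17\right) = - 23 \left(2 i \sqrt{2} + 17\right) = - 23 \left(17 + 2 i \sqrt{2}\right) = -391 - 46 i \sqrt{2} \approx -391.0 - 65.054 i$)
$J{\left(R,m \right)} = -391 + R + m - 46 i \sqrt{2}$ ($J{\left(R,m \right)} = \left(R + m\right) - \left(391 + 46 i \sqrt{2}\right) = -391 + R + m - 46 i \sqrt{2}$)
$u = -1403102$ ($u = 3 + 1067 \left(-439 - 876\right) = 3 + 1067 \left(-1315\right) = 3 - 1403105 = -1403102$)
$\left(J{\left(554,1325 \right)} + 227732\right) \left(u + 1618020\right) = \left(\left(-391 + 554 + 1325 - 46 i \sqrt{2}\right) + 227732\right) \left(-1403102 + 1618020\right) = \left(\left(1488 - 46 i \sqrt{2}\right) + 227732\right) 214918 = \left(229220 - 46 i \sqrt{2}\right) 214918 = 49263503960 - 9886228 i \sqrt{2}$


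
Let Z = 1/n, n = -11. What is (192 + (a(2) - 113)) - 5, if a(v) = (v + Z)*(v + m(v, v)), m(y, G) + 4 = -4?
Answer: 688/11 ≈ 62.545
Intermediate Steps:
m(y, G) = -8 (m(y, G) = -4 - 4 = -8)
Z = -1/11 (Z = 1/(-11) = -1/11 ≈ -0.090909)
a(v) = (-8 + v)*(-1/11 + v) (a(v) = (v - 1/11)*(v - 8) = (-1/11 + v)*(-8 + v) = (-8 + v)*(-1/11 + v))
(192 + (a(2) - 113)) - 5 = (192 + ((8/11 + 2² - 89/11*2) - 113)) - 5 = (192 + ((8/11 + 4 - 178/11) - 113)) - 5 = (192 + (-126/11 - 113)) - 5 = (192 - 1369/11) - 5 = 743/11 - 5 = 688/11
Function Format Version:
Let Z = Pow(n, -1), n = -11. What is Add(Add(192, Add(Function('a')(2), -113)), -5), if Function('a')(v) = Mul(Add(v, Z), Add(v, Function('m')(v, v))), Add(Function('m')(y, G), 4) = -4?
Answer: Rational(688, 11) ≈ 62.545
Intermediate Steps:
Function('m')(y, G) = -8 (Function('m')(y, G) = Add(-4, -4) = -8)
Z = Rational(-1, 11) (Z = Pow(-11, -1) = Rational(-1, 11) ≈ -0.090909)
Function('a')(v) = Mul(Add(-8, v), Add(Rational(-1, 11), v)) (Function('a')(v) = Mul(Add(v, Rational(-1, 11)), Add(v, -8)) = Mul(Add(Rational(-1, 11), v), Add(-8, v)) = Mul(Add(-8, v), Add(Rational(-1, 11), v)))
Add(Add(192, Add(Function('a')(2), -113)), -5) = Add(Add(192, Add(Add(Rational(8, 11), Pow(2, 2), Mul(Rational(-89, 11), 2)), -113)), -5) = Add(Add(192, Add(Add(Rational(8, 11), 4, Rational(-178, 11)), -113)), -5) = Add(Add(192, Add(Rational(-126, 11), -113)), -5) = Add(Add(192, Rational(-1369, 11)), -5) = Add(Rational(743, 11), -5) = Rational(688, 11)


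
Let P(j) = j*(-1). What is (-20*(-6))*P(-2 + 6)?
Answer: -480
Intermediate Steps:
P(j) = -j
(-20*(-6))*P(-2 + 6) = (-20*(-6))*(-(-2 + 6)) = 120*(-1*4) = 120*(-4) = -480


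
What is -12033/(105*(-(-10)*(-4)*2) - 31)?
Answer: 12033/8431 ≈ 1.4272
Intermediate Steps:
-12033/(105*(-(-10)*(-4)*2) - 31) = -12033/(105*(-5*8*2) - 31) = -12033/(105*(-40*2) - 31) = -12033/(105*(-80) - 31) = -12033/(-8400 - 31) = -12033/(-8431) = -12033*(-1/8431) = 12033/8431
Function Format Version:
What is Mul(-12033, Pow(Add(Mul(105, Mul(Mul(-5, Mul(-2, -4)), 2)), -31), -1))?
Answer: Rational(12033, 8431) ≈ 1.4272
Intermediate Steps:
Mul(-12033, Pow(Add(Mul(105, Mul(Mul(-5, Mul(-2, -4)), 2)), -31), -1)) = Mul(-12033, Pow(Add(Mul(105, Mul(Mul(-5, 8), 2)), -31), -1)) = Mul(-12033, Pow(Add(Mul(105, Mul(-40, 2)), -31), -1)) = Mul(-12033, Pow(Add(Mul(105, -80), -31), -1)) = Mul(-12033, Pow(Add(-8400, -31), -1)) = Mul(-12033, Pow(-8431, -1)) = Mul(-12033, Rational(-1, 8431)) = Rational(12033, 8431)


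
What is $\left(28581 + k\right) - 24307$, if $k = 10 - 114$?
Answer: $4170$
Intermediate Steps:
$k = -104$ ($k = 10 - 114 = -104$)
$\left(28581 + k\right) - 24307 = \left(28581 - 104\right) - 24307 = 28477 - 24307 = 4170$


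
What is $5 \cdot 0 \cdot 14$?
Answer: $0$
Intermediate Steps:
$5 \cdot 0 \cdot 14 = 0 \cdot 14 = 0$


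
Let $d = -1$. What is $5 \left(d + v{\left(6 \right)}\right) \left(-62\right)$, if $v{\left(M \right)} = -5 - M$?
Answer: $3720$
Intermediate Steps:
$5 \left(d + v{\left(6 \right)}\right) \left(-62\right) = 5 \left(-1 - 11\right) \left(-62\right) = 5 \left(-12\right) \left(-62\right) = \left(-60\right) \left(-62\right) = 3720$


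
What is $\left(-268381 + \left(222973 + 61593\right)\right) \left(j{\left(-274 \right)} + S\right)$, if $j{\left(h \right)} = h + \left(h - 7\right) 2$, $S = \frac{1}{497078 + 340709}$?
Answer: $- \frac{11335811033235}{837787} \approx -1.3531 \cdot 10^{7}$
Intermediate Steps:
$S = \frac{1}{837787} \approx 1.1936 \cdot 10^{-6}$
$j{\left(h \right)} = -14 + 3 h$ ($j{\left(h \right)} = h + \left(-7 + h\right) 2 = h + \left(-14 + 2 h\right) = -14 + 3 h$)
$\left(-268381 + \left(222973 + 61593\right)\right) \left(j{\left(-274 \right)} + S\right) = \left(-268381 + \left(222973 + 61593\right)\right) \left(\left(-14 + 3 \left(-274\right)\right) + \frac{1}{837787}\right) = \left(-268381 + 284566\right) \left(\left(-14 - 822\right) + \frac{1}{837787}\right) = 16185 \left(-836 + \frac{1}{837787}\right) = 16185 \left(- \frac{700389931}{837787}\right) = - \frac{11335811033235}{837787}$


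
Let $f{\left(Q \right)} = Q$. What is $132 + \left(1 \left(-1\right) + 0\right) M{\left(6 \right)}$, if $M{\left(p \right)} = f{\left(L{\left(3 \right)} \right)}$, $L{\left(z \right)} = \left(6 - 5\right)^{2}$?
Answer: $131$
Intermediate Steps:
$L{\left(z \right)} = 1$ ($L{\left(z \right)} = 1^{2} = 1$)
$M{\left(p \right)} = 1$
$132 + \left(1 \left(-1\right) + 0\right) M{\left(6 \right)} = 132 + \left(1 \left(-1\right) + 0\right) 1 = 132 + \left(-1 + 0\right) 1 = 132 - 1 = 131$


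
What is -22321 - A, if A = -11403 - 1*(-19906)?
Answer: -30824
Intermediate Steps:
A = 8503 (A = -11403 + 19906 = 8503)
-22321 - A = -22321 - 1*8503 = -22321 - 8503 = -30824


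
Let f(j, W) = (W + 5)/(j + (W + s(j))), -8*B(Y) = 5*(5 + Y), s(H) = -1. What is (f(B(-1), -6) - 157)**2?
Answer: 8886361/361 ≈ 24616.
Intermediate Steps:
B(Y) = -25/8 - 5*Y/8 (B(Y) = -5*(5 + Y)/8 = -(25 + 5*Y)/8 = -25/8 - 5*Y/8)
f(j, W) = (5 + W)/(-1 + W + j) (f(j, W) = (W + 5)/(j + (W - 1)) = (5 + W)/(j + (-1 + W)) = (5 + W)/(-1 + W + j))
(f(B(-1), -6) - 157)**2 = ((5 - 6)/(-1 - 6 + (-25/8 - 5/8*(-1))) - 157)**2 = (-1/(-1 - 6 + (-25/8 + 5/8)) - 157)**2 = (-1/(-1 - 6 - 5/2) - 157)**2 = (-1/(-19/2) - 157)**2 = (-2/19*(-1) - 157)**2 = (2/19 - 157)**2 = (-2981/19)**2 = 8886361/361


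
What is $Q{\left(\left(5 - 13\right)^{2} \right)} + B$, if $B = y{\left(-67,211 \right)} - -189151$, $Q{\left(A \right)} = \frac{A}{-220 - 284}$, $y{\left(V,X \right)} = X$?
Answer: $\frac{11929798}{63} \approx 1.8936 \cdot 10^{5}$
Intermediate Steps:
$Q{\left(A \right)} = - \frac{A}{504}$ ($Q{\left(A \right)} = \frac{A}{-220 - 284} = \frac{A}{-504} = A \left(- \frac{1}{504}\right) = - \frac{A}{504}$)
$B = 189362$ ($B = 211 - -189151 = 211 + 189151 = 189362$)
$Q{\left(\left(5 - 13\right)^{2} \right)} + B = - \frac{\left(5 - 13\right)^{2}}{504} + 189362 = - \frac{\left(-8\right)^{2}}{504} + 189362 = \left(- \frac{1}{504}\right) 64 + 189362 = - \frac{8}{63} + 189362 = \frac{11929798}{63}$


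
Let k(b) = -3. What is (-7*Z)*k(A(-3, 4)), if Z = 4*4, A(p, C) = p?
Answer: 336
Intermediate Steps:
Z = 16
(-7*Z)*k(A(-3, 4)) = -7*16*(-3) = -112*(-3) = 336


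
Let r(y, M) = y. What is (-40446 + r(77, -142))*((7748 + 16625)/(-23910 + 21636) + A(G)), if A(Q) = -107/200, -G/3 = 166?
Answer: 103302615871/227400 ≈ 4.5428e+5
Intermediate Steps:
G = -498 (G = -3*166 = -498)
A(Q) = -107/200 (A(Q) = -107*1/200 = -107/200)
(-40446 + r(77, -142))*((7748 + 16625)/(-23910 + 21636) + A(G)) = (-40446 + 77)*((7748 + 16625)/(-23910 + 21636) - 107/200) = -40369*(24373/(-2274) - 107/200) = -40369*(24373*(-1/2274) - 107/200) = -40369*(-24373/2274 - 107/200) = -40369*(-2558959/227400) = 103302615871/227400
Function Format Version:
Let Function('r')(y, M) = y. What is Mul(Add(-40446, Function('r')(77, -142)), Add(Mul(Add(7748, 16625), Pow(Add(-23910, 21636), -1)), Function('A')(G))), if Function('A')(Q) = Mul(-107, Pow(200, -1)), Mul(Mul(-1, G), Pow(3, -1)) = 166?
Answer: Rational(103302615871, 227400) ≈ 4.5428e+5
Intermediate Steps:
G = -498 (G = Mul(-3, 166) = -498)
Function('A')(Q) = Rational(-107, 200) (Function('A')(Q) = Mul(-107, Rational(1, 200)) = Rational(-107, 200))
Mul(Add(-40446, Function('r')(77, -142)), Add(Mul(Add(7748, 16625), Pow(Add(-23910, 21636), -1)), Function('A')(G))) = Mul(Add(-40446, 77), Add(Mul(Add(7748, 16625), Pow(Add(-23910, 21636), -1)), Rational(-107, 200))) = Mul(-40369, Add(Mul(24373, Pow(-2274, -1)), Rational(-107, 200))) = Mul(-40369, Add(Mul(24373, Rational(-1, 2274)), Rational(-107, 200))) = Mul(-40369, Add(Rational(-24373, 2274), Rational(-107, 200))) = Mul(-40369, Rational(-2558959, 227400)) = Rational(103302615871, 227400)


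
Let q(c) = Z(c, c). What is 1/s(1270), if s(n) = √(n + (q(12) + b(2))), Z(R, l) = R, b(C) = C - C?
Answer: √1282/1282 ≈ 0.027929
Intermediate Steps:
b(C) = 0
q(c) = c
s(n) = √(12 + n) (s(n) = √(n + (12 + 0)) = √(n + 12) = √(12 + n))
1/s(1270) = 1/(√(12 + 1270)) = 1/(√1282) = √1282/1282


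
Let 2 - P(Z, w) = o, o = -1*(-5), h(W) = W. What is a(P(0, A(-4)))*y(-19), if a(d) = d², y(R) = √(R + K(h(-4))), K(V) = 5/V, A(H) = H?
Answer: 81*I/2 ≈ 40.5*I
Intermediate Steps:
o = 5
P(Z, w) = -3 (P(Z, w) = 2 - 1*5 = 2 - 5 = -3)
y(R) = √(-5/4 + R) (y(R) = √(R + 5/(-4)) = √(R + 5*(-¼)) = √(R - 5/4) = √(-5/4 + R))
a(P(0, A(-4)))*y(-19) = (-3)²*(√(-5 + 4*(-19))/2) = 9*(√(-5 - 76)/2) = 9*(√(-81)/2) = 9*((9*I)/2) = 9*(9*I/2) = 81*I/2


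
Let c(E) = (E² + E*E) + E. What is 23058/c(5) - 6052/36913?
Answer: 850807094/2030215 ≈ 419.07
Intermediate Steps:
c(E) = E + 2*E² (c(E) = (E² + E²) + E = 2*E² + E = E + 2*E²)
23058/c(5) - 6052/36913 = 23058/((5*(1 + 2*5))) - 6052/36913 = 23058/((5*(1 + 10))) - 6052*1/36913 = 23058/((5*11)) - 6052/36913 = 23058/55 - 6052/36913 = 850807094/2030215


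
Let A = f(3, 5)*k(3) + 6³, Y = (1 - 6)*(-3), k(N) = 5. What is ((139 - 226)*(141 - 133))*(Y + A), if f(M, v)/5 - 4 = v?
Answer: -317376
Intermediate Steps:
f(M, v) = 20 + 5*v
Y = 15 (Y = -5*(-3) = 15)
A = 441 (A = (20 + 5*5)*5 + 6³ = (20 + 25)*5 + 216 = 45*5 + 216 = 225 + 216 = 441)
((139 - 226)*(141 - 133))*(Y + A) = ((139 - 226)*(141 - 133))*(15 + 441) = -87*8*456 = -696*456 = -317376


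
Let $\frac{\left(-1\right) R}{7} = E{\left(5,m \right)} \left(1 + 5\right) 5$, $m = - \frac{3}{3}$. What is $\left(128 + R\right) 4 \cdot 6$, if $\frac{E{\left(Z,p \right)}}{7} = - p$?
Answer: $-32208$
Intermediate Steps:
$m = -1$ ($m = \left(-3\right) \frac{1}{3} = -1$)
$E{\left(Z,p \right)} = - 7 p$ ($E{\left(Z,p \right)} = 7 \left(- p\right) = - 7 p$)
$R = -1470$ ($R = - 7 \left(-7\right) \left(-1\right) \left(1 + 5\right) 5 = - 7 \cdot 7 \cdot 6 \cdot 5 = - 7 \cdot 42 \cdot 5 = \left(-7\right) 210 = -1470$)
$\left(128 + R\right) 4 \cdot 6 = \left(128 - 1470\right) 4 \cdot 6 = \left(-1342\right) 24 = -32208$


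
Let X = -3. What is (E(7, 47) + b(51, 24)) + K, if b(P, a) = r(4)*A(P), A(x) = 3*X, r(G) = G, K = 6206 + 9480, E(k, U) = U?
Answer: 15697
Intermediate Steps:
K = 15686
A(x) = -9 (A(x) = 3*(-3) = -9)
b(P, a) = -36 (b(P, a) = 4*(-9) = -36)
(E(7, 47) + b(51, 24)) + K = (47 - 36) + 15686 = 11 + 15686 = 15697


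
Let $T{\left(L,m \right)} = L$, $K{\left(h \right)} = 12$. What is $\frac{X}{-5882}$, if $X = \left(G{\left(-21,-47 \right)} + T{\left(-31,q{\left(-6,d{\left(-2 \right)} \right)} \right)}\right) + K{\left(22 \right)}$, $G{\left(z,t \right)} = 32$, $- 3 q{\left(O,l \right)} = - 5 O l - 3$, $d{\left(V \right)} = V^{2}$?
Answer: $- \frac{13}{5882} \approx -0.0022101$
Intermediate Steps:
$q{\left(O,l \right)} = 1 + \frac{5 O l}{3}$ ($q{\left(O,l \right)} = - \frac{- 5 O l - 3}{3} = - \frac{-3 - 5 O l}{3} = 1 + \frac{5 O l}{3}$)
$X = 13$ ($X = \left(32 - 31\right) + 12 = 1 + 12 = 13$)
$\frac{X}{-5882} = \frac{13}{-5882} = 13 \left(- \frac{1}{5882}\right) = - \frac{13}{5882}$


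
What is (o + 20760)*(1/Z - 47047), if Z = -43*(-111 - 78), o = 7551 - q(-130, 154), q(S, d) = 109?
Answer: -10783061999536/8127 ≈ -1.3268e+9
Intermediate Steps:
o = 7442 (o = 7551 - 1*109 = 7551 - 109 = 7442)
Z = 8127 (Z = -43*(-189) = 8127)
(o + 20760)*(1/Z - 47047) = (7442 + 20760)*(1/8127 - 47047) = 28202*(1/8127 - 47047) = 28202*(-382350968/8127) = -10783061999536/8127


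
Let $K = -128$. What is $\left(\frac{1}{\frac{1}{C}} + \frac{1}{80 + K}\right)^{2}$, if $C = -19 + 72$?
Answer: $\frac{6466849}{2304} \approx 2806.8$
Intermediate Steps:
$C = 53$
$\left(\frac{1}{\frac{1}{C}} + \frac{1}{80 + K}\right)^{2} = \left(\frac{1}{\frac{1}{53}} + \frac{1}{80 - 128}\right)^{2} = \left(\frac{1}{\frac{1}{53}} + \frac{1}{-48}\right)^{2} = \left(53 - \frac{1}{48}\right)^{2} = \left(\frac{2543}{48}\right)^{2} = \frac{6466849}{2304}$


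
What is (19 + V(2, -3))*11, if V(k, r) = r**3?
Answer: -88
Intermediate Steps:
(19 + V(2, -3))*11 = (19 + (-3)**3)*11 = (19 - 27)*11 = -8*11 = -88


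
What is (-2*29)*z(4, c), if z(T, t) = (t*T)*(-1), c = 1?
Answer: 232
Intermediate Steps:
z(T, t) = -T*t (z(T, t) = (T*t)*(-1) = -T*t)
(-2*29)*z(4, c) = (-2*29)*(-1*4*1) = -58*(-4) = 232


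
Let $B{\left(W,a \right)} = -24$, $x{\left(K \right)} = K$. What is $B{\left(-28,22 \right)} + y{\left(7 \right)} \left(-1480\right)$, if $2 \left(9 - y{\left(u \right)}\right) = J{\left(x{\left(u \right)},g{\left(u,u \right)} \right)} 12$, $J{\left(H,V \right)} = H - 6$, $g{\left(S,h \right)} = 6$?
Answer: $-4464$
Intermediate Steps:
$J{\left(H,V \right)} = -6 + H$ ($J{\left(H,V \right)} = H - 6 = -6 + H$)
$y{\left(u \right)} = 45 - 6 u$ ($y{\left(u \right)} = 9 - \frac{\left(-6 + u\right) 12}{2} = 9 - \frac{-72 + 12 u}{2} = 9 - \left(-36 + 6 u\right) = 45 - 6 u$)
$B{\left(-28,22 \right)} + y{\left(7 \right)} \left(-1480\right) = -24 + \left(45 - 42\right) \left(-1480\right) = -24 + 3 \left(-1480\right) = -24 - 4440 = -4464$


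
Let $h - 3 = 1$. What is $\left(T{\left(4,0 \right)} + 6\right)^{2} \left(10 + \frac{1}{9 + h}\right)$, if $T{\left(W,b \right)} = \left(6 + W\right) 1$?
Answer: $\frac{33536}{13} \approx 2579.7$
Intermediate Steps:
$h = 4$ ($h = 3 + 1 = 4$)
$T{\left(W,b \right)} = 6 + W$
$\left(T{\left(4,0 \right)} + 6\right)^{2} \left(10 + \frac{1}{9 + h}\right) = \left(\left(6 + 4\right) + 6\right)^{2} \left(10 + \frac{1}{9 + 4}\right) = \left(10 + 6\right)^{2} \left(10 + \frac{1}{13}\right) = 16^{2} \left(10 + \frac{1}{13}\right) = 256 \cdot \frac{131}{13} = \frac{33536}{13}$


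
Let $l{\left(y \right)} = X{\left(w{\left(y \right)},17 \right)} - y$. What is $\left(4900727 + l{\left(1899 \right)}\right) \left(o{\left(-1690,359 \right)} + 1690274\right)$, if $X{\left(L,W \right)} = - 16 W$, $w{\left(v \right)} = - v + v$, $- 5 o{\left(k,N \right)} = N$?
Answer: $\frac{41397750640116}{5} \approx 8.2795 \cdot 10^{12}$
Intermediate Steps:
$o{\left(k,N \right)} = - \frac{N}{5}$
$w{\left(v \right)} = 0$
$l{\left(y \right)} = -272 - y$ ($l{\left(y \right)} = \left(-16\right) 17 - y = -272 - y$)
$\left(4900727 + l{\left(1899 \right)}\right) \left(o{\left(-1690,359 \right)} + 1690274\right) = \left(4900727 - 2171\right) \left(\left(- \frac{1}{5}\right) 359 + 1690274\right) = \left(4900727 - 2171\right) \left(- \frac{359}{5} + 1690274\right) = \left(4900727 - 2171\right) \frac{8451011}{5} = 4898556 \cdot \frac{8451011}{5} = \frac{41397750640116}{5}$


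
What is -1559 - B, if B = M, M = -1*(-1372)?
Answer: -2931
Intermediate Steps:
M = 1372
B = 1372
-1559 - B = -1559 - 1*1372 = -1559 - 1372 = -2931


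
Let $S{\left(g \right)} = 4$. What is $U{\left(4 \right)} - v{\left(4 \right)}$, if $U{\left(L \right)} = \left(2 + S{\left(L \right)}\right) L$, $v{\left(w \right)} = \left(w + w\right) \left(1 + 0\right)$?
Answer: $16$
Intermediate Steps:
$v{\left(w \right)} = 2 w$ ($v{\left(w \right)} = 2 w 1 = 2 w$)
$U{\left(L \right)} = 6 L$ ($U{\left(L \right)} = \left(2 + 4\right) L = 6 L$)
$U{\left(4 \right)} - v{\left(4 \right)} = 6 \cdot 4 - 2 \cdot 4 = 24 - 8 = 16$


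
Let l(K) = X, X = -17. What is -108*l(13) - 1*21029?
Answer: -19193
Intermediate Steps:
l(K) = -17
-108*l(13) - 1*21029 = -108*(-17) - 1*21029 = 1836 - 21029 = -19193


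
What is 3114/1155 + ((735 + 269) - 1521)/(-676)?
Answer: 900733/260260 ≈ 3.4609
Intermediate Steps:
3114/1155 + ((735 + 269) - 1521)/(-676) = 3114*(1/1155) + (1004 - 1521)*(-1/676) = 1038/385 - 517*(-1/676) = 1038/385 + 517/676 = 900733/260260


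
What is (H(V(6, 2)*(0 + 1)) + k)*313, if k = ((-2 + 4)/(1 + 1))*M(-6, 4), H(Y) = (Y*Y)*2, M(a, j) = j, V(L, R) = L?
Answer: 23788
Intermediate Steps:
H(Y) = 2*Y**2 (H(Y) = Y**2*2 = 2*Y**2)
k = 4 (k = ((-2 + 4)/(1 + 1))*4 = (2/2)*4 = (2*(1/2))*4 = 1*4 = 4)
(H(V(6, 2)*(0 + 1)) + k)*313 = (2*(6*(0 + 1))**2 + 4)*313 = (2*(6*1)**2 + 4)*313 = (2*6**2 + 4)*313 = (2*36 + 4)*313 = (72 + 4)*313 = 76*313 = 23788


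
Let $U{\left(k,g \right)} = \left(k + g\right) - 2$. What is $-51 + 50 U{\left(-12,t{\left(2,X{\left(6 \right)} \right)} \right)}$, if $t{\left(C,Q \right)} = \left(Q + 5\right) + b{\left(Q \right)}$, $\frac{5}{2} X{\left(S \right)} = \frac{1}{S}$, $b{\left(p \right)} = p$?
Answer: $- \frac{1483}{3} \approx -494.33$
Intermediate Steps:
$X{\left(S \right)} = \frac{2}{5 S}$
$t{\left(C,Q \right)} = 5 + 2 Q$ ($t{\left(C,Q \right)} = \left(Q + 5\right) + Q = \left(5 + Q\right) + Q = 5 + 2 Q$)
$U{\left(k,g \right)} = -2 + g + k$ ($U{\left(k,g \right)} = \left(g + k\right) - 2 = -2 + g + k$)
$-51 + 50 U{\left(-12,t{\left(2,X{\left(6 \right)} \right)} \right)} = -51 + 50 \left(-2 + \left(5 + 2 \frac{2}{5 \cdot 6}\right) - 12\right) = -51 + 50 \left(-2 + \left(5 + 2 \cdot \frac{2}{5} \cdot \frac{1}{6}\right) - 12\right) = -51 + 50 \left(-2 + \left(5 + 2 \cdot \frac{1}{15}\right) - 12\right) = -51 + 50 \left(-2 + \left(5 + \frac{2}{15}\right) - 12\right) = -51 + 50 \left(-2 + \frac{77}{15} - 12\right) = -51 + 50 \left(- \frac{133}{15}\right) = -51 - \frac{1330}{3} = - \frac{1483}{3}$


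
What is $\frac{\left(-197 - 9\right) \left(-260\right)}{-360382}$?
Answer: $- \frac{26780}{180191} \approx -0.14862$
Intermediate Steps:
$\frac{\left(-197 - 9\right) \left(-260\right)}{-360382} = \left(-197 + \left(0 - 9\right)\right) \left(-260\right) \left(- \frac{1}{360382}\right) = \left(-197 - 9\right) \left(-260\right) \left(- \frac{1}{360382}\right) = \left(-206\right) \left(-260\right) \left(- \frac{1}{360382}\right) = 53560 \left(- \frac{1}{360382}\right) = - \frac{26780}{180191}$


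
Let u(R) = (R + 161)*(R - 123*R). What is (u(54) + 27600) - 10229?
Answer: -1399049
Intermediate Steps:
u(R) = -122*R*(161 + R) (u(R) = (161 + R)*(-122*R) = -122*R*(161 + R))
(u(54) + 27600) - 10229 = (-122*54*(161 + 54) + 27600) - 10229 = (-122*54*215 + 27600) - 10229 = (-1416420 + 27600) - 10229 = -1388820 - 10229 = -1399049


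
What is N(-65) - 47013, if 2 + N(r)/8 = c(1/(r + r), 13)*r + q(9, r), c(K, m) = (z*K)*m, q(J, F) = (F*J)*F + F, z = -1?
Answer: 256599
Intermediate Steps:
q(J, F) = F + J*F² (q(J, F) = J*F² + F = F + J*F²)
c(K, m) = -K*m (c(K, m) = (-K)*m = -K*m)
N(r) = -68 + 8*r*(1 + 9*r) (N(r) = -16 + 8*((-1*13/(r + r))*r + r*(1 + r*9)) = -16 + 8*((-1*13/2*r)*r + r*(1 + 9*r)) = -16 + 8*((-1*1/(2*r)*13)*r + r*(1 + 9*r)) = -16 + 8*((-13/(2*r))*r + r*(1 + 9*r)) = -16 + 8*(-13/2 + r*(1 + 9*r)) = -16 + (-52 + 8*r*(1 + 9*r)) = -68 + 8*r*(1 + 9*r))
N(-65) - 47013 = (-68 + 8*(-65) + 72*(-65)²) - 47013 = (-68 - 520 + 72*4225) - 47013 = (-68 - 520 + 304200) - 47013 = 303612 - 47013 = 256599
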